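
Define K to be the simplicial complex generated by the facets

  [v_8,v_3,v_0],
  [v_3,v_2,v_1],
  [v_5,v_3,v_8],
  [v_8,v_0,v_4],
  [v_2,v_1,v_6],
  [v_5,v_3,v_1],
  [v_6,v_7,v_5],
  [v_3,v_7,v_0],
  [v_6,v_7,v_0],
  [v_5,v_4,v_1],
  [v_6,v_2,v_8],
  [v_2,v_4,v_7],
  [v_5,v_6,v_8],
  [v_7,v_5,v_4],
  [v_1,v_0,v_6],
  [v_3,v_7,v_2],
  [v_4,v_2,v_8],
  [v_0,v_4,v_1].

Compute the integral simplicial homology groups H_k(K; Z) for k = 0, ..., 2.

H_0 ≅ Z,  H_1 ≅ Z^2,  H_2 ≅ Z.

Take the total order v_0 < v_1 < v_2 < v_3 < v_4 < v_5 < v_6 < v_7 < v_8 on the vertex set. Then K (dimension 2) consists of the simplices:

  0-simplices (9): [v_0], [v_1], [v_2], [v_3], [v_4], [v_5], [v_6], [v_7], [v_8]
  1-simplices (27): (27 of them)
  2-simplices (18): (18 of them)

so the chain groups are C_0 ≅ Z^9, C_1 ≅ Z^27, C_2 ≅ Z^18.

∂_1: C_1 → C_0 is given by ∂[p,q] = [q] − [p]. For instance
  ∂[v_0,v_7] = [v_7] − [v_0].
This gives a 9×27 integer matrix of rank 8; reducing to Smith normal form yields diagonal entries (1,1,1,1,1,1,1,1).

∂_2: C_2 → C_1 maps a triangle to the signed sum of its edges. For instance
  ∂[v_5,v_6,v_7] = [v_6,v_7] − [v_5,v_7] + [v_5,v_6],
  ∂[v_1,v_4,v_5] = [v_4,v_5] − [v_1,v_5] + [v_1,v_4].
The resulting 27×18 matrix has rank 17, and its Smith normal form has invariant factors (1,1,1,1,1,1,1,1,1,1,1,1,1,1,1,1,1).

Now H_k = ker ∂_k / im ∂_{k+1}, so:

  H_0: rank C_0 − rank ∂_1 = 9 − 8 = 1, and the invariant factors of ∂_1 are all 1, so H_0 = Z.
  H_1: rank ker ∂_1 − rank ∂_2 = (27 − 8) − 17 = 2, and the invariant factors of ∂_2 are all 1, so H_1 = Z^2.
  H_2: rank ker ∂_2 − rank ∂_3 = (18 − 17) − 0 = 1, and there is no ∂_3, so H_2 = Z.

As a check, the Euler characteristic is 9 − 27 + 18 = 0, which agrees with 1 − 2 + 1 = 0.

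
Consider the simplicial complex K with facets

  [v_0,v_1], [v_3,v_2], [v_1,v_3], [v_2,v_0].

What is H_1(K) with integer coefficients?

Take the total order v_0 < v_1 < v_2 < v_3 on the vertex set. Then K (dimension 1) consists of the simplices:

  0-simplices (4): [v_0], [v_1], [v_2], [v_3]
  1-simplices (4): [v_0,v_1], [v_0,v_2], [v_1,v_3], [v_2,v_3]

Hence C_0 ≅ Z^4, C_1 ≅ Z^4.

∂_1: C_1 → C_0 maps an edge to its endpoints' difference, ∂[p,q] = q − p.
The 4×4 boundary matrix has rank 3 and Smith normal form diag(1,1,1).

Computing H_k = (kernel of ∂_k) / (image of ∂_{k+1}):

  H_1: rank ker ∂_1 − rank ∂_2 = (4 − 3) − 0 = 1, and there is no ∂_2, so H_1 = Z.

H_1 = Z.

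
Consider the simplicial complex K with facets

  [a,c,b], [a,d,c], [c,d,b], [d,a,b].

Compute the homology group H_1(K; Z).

Order the vertices as a < b < c < d. Listing each simplex with vertices in this order, K has dimension 2 with simplices:

  0-simplices (4): a, b, c, d
  1-simplices (6): ab, ac, ad, bc, bd, cd
  2-simplices (4): abc, abd, acd, bcd

giving chain groups C_0 ≅ Z^4, C_1 ≅ Z^6, C_2 ≅ Z^4.

Boundary ∂_1: C_1 → C_0 is given by ∂[p,q] = [q] − [p]. For instance
  ∂ab = b − a.
The resulting 4×6 matrix has rank 3, and its Smith normal form has invariant factors (1,1,1).

∂_2: C_2 → C_1 maps a triangle to the signed sum of its edges. For instance
  ∂abc = bc − ac + ab,
  ∂acd = cd − ad + ac.
This gives a 6×4 integer matrix of rank 3; reducing to Smith normal form yields diagonal entries (1,1,1).

Computing H_k = (kernel of ∂_k) / (image of ∂_{k+1}):

  H_1: rank ker ∂_1 − rank ∂_2 = (6 − 3) − 3 = 0, and the invariant factors of ∂_2 are all 1, so H_1 = 0.

H_1 ≅ 0.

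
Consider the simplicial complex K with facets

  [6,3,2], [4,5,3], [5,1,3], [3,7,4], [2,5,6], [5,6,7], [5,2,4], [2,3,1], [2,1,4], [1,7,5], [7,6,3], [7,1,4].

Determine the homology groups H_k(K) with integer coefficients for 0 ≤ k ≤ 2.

Fix the vertex order 1 < 2 < 3 < 4 < 5 < 6 < 7 and write every simplex with vertices in increasing order. Then dim K = 2 and the simplices of K are:

  0-simplices (7): [1], [2], [3], [4], [5], [6], [7]
  1-simplices (18): [1,2], [1,3], [1,4], [1,5], [1,7], [2,3], [2,4], [2,5], [2,6], [3,4], [3,5], [3,6], [3,7], [4,5], [4,7], [5,6], [5,7], [6,7]
  2-simplices (12): [1,2,3], [1,2,4], [1,3,5], [1,4,7], [1,5,7], [2,3,6], [2,4,5], [2,5,6], [3,4,5], [3,4,7], [3,6,7], [5,6,7]

so the chain groups are C_0 ≅ Z^7, C_1 ≅ Z^18, C_2 ≅ Z^12.

The boundary map ∂_1: C_1 → C_0 maps an edge to its endpoints' difference, ∂[p,q] = q − p. For instance
  ∂[4,7] = [7] − [4].
As a 7×18 matrix over Z this has rank 6, with invariant factors (1,1,1,1,1,1).

∂_2: C_2 → C_1 acts by ∂[p,q,r] = [q,r] − [p,r] + [p,q]. For instance
  ∂[1,2,3] = [2,3] − [1,3] + [1,2],
  ∂[3,6,7] = [6,7] − [3,7] + [3,6].
As a 18×12 matrix over Z this has rank 12, with invariant factors (1,1,1,1,1,1,1,1,1,1,1,2).

From H_k ≅ ker(∂_k) / im(∂_{k+1}) we obtain:

  H_0: rank C_0 − rank ∂_1 = 7 − 6 = 1, and the invariant factors of ∂_1 are all 1, so H_0 = Z.
  H_1: rank ker ∂_1 − rank ∂_2 = (18 − 6) − 12 = 0, and ∂_2 has invariant factor 2 > 1, so H_1 = Z/2Z.
  H_2: rank ker ∂_2 − rank ∂_3 = (12 − 12) − 0 = 0, and there is no ∂_3, so H_2 = 0.

As a check, the Euler characteristic is 7 − 18 + 12 = 1, which agrees with 1 − 0 + 0 = 1.

H_0 ≅ Z,  H_1 ≅ Z/2Z,  H_2 = 0.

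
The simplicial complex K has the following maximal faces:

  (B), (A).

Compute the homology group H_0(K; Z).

H_0 ≅ Z^2.

Take the total order A < B on the vertex set. Then K (dimension 0) consists of the simplices:

  0-simplices (2): A, B

so the chain groups are C_0 ≅ Z^2.

Now H_k = ker ∂_k / im ∂_{k+1}, so:

  H_0: rank C_0 − rank ∂_1 = 2 − 0 = 2, and there is no ∂_1, so H_0 = Z^2.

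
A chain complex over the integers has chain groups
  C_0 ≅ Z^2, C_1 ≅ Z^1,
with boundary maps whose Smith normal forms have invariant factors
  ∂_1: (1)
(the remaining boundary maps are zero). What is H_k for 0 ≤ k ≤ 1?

H_0 ≅ Z,  H_1 = 0.

H_0: b_0 = 2 − 0 − 1 = 1; torsion from ∂_1 factors > 1: none. So H_0 ≅ Z.
H_1: b_1 = 1 − 1 − 0 = 0; torsion from ∂_2 factors > 1: none. So H_1 ≅ 0.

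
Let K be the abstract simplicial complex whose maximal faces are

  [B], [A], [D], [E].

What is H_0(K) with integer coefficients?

H_0 = Z^4.

Fix the vertex order A < B < D < E and write every simplex with vertices in increasing order. Then dim K = 0 and the simplices of K are:

  0-simplices (4): A, B, D, E

so the chain groups are C_0 ≅ Z^4.

From H_k ≅ ker(∂_k) / im(∂_{k+1}) we obtain:

  H_0: rank C_0 − rank ∂_1 = 4 − 0 = 4, and there is no ∂_1, so H_0 ≅ Z^4.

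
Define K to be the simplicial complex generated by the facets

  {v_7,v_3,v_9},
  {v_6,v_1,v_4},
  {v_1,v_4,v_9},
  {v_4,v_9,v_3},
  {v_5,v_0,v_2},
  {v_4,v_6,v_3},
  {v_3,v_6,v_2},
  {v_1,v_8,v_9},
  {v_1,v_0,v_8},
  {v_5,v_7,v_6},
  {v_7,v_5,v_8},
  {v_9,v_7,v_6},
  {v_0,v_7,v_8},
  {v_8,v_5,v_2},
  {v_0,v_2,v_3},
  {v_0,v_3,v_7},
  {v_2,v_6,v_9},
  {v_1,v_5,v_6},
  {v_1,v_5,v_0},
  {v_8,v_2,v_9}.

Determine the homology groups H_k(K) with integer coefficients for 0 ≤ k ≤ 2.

Order the vertices as v_0 < v_1 < v_2 < v_3 < v_4 < v_5 < v_6 < v_7 < v_8 < v_9. Listing each simplex with vertices in this order, K has dimension 2 with simplices:

  0-simplices (10): [v_0], [v_1], [v_2], [v_3], [v_4], [v_5], [v_6], [v_7], [v_8], [v_9]
  1-simplices (30): (30 of them)
  2-simplices (20): (20 of them)

giving chain groups C_0 ≅ Z^10, C_1 ≅ Z^30, C_2 ≅ Z^20.

The boundary map ∂_1: C_1 → C_0 is given by ∂[p,q] = [q] − [p]. For instance
  ∂[v_0,v_1] = [v_1] − [v_0].
The 10×30 boundary matrix has rank 9 and Smith normal form diag(1,1,1,1,1,1,1,1,1).

The boundary map ∂_2: C_2 → C_1 maps a triangle to the signed sum of its edges. For instance
  ∂[v_0,v_1,v_8] = [v_1,v_8] − [v_0,v_8] + [v_0,v_1],
  ∂[v_0,v_7,v_8] = [v_7,v_8] − [v_0,v_8] + [v_0,v_7].
The resulting 30×20 matrix has rank 20, and its Smith normal form has invariant factors (1,1,1,1,1,1,1,1,1,1,1,1,1,1,1,1,1,1,1,2).

Now H_k = ker ∂_k / im ∂_{k+1}, so:

  H_0: rank C_0 − rank ∂_1 = 10 − 9 = 1, and the invariant factors of ∂_1 are all 1, so H_0 ≅ Z.
  H_1: rank ker ∂_1 − rank ∂_2 = (30 − 9) − 20 = 1, and ∂_2 has invariant factor 2 > 1, so H_1 ≅ Z ⊕ Z/2.
  H_2: rank ker ∂_2 − rank ∂_3 = (20 − 20) − 0 = 0, and there is no ∂_3, so H_2 ≅ 0.

H_0 = Z,  H_1 = Z ⊕ Z/2,  H_2 = 0.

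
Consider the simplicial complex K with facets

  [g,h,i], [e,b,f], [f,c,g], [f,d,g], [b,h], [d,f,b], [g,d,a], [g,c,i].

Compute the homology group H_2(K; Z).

H_2 ≅ 0.

Take the total order a < b < c < d < e < f < g < h < i on the vertex set. Then K (dimension 2) consists of the simplices:

  0-simplices (9): a, b, c, d, e, f, g, h, i
  1-simplices (16): ad, ag, bd, be, bf, bh, cf, cg, ci, df, dg, ef, fg, gh, gi, hi
  2-simplices (7): adg, bdf, bef, cfg, cgi, dfg, ghi

giving chain groups C_0 ≅ Z^9, C_1 ≅ Z^16, C_2 ≅ Z^7.

The boundary map ∂_1: C_1 → C_0 sends each edge [p,q] (with p < q) to q − p. For instance
  ∂be = e − b.
This gives a 9×16 integer matrix of rank 8; reducing to Smith normal form yields diagonal entries (1,1,1,1,1,1,1,1).

Boundary ∂_2: C_2 → C_1 sends each 2-simplex [p,q,r] to [q,r] − [p,r] + [p,q]. For instance
  ∂bdf = df − bf + bd,
  ∂adg = dg − ag + ad.
The 16×7 boundary matrix has rank 7 and Smith normal form diag(1,1,1,1,1,1,1).

Reading off H_k = ker ∂_k / im ∂_{k+1}:

  H_2: rank ker ∂_2 − rank ∂_3 = (7 − 7) − 0 = 0, and there is no ∂_3, so H_2 ≅ 0.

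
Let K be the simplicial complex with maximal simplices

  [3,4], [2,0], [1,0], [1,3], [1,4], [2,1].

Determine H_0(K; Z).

H_0 ≅ Z.

Take the total order 0 < 1 < 2 < 3 < 4 on the vertex set. Then K (dimension 1) consists of the simplices:

  0-simplices (5): [0], [1], [2], [3], [4]
  1-simplices (6): [0,1], [0,2], [1,2], [1,3], [1,4], [3,4]

giving chain groups C_0 ≅ Z^5, C_1 ≅ Z^6.

∂_1: C_1 → C_0 maps an edge to its endpoints' difference, ∂[p,q] = q − p.
As a 5×6 matrix over Z this has rank 4, with invariant factors (1,1,1,1).

Reading off H_k = ker ∂_k / im ∂_{k+1}:

  H_0: rank C_0 − rank ∂_1 = 5 − 4 = 1, and the invariant factors of ∂_1 are all 1, so H_0 = Z.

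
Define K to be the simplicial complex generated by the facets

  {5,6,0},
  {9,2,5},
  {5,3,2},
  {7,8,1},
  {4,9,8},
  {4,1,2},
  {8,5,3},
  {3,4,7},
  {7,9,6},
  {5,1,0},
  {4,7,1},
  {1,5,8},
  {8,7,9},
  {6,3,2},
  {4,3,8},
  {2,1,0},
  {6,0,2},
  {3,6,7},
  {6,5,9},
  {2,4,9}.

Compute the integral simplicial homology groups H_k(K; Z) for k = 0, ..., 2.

H_0 ≅ Z,  H_1 ≅ Z ⊕ Z/2Z,  H_2 = 0.

Take the total order 0 < 1 < 2 < 3 < 4 < 5 < 6 < 7 < 8 < 9 on the vertex set. Then K (dimension 2) consists of the simplices:

  0-simplices (10): [0], [1], [2], [3], [4], [5], [6], [7], [8], [9]
  1-simplices (30): (30 of them)
  2-simplices (20): (20 of them)

Hence C_0 ≅ Z^10, C_1 ≅ Z^30, C_2 ≅ Z^20.

Boundary ∂_1: C_1 → C_0 is given by ∂[p,q] = [q] − [p]. For instance
  ∂[2,3] = [3] − [2].
As a 10×30 matrix over Z this has rank 9, with invariant factors (1,1,1,1,1,1,1,1,1).

Boundary ∂_2: C_2 → C_1 acts by ∂[p,q,r] = [q,r] − [p,r] + [p,q]. For instance
  ∂[3,5,8] = [5,8] − [3,8] + [3,5],
  ∂[2,3,6] = [3,6] − [2,6] + [2,3].
This gives a 30×20 integer matrix of rank 20; reducing to Smith normal form yields diagonal entries (1,1,1,1,1,1,1,1,1,1,1,1,1,1,1,1,1,1,1,2).

From H_k ≅ ker(∂_k) / im(∂_{k+1}) we obtain:

  H_0: rank C_0 − rank ∂_1 = 10 − 9 = 1, and the invariant factors of ∂_1 are all 1, so H_0 = Z.
  H_1: rank ker ∂_1 − rank ∂_2 = (30 − 9) − 20 = 1, and ∂_2 has invariant factor 2 > 1, so H_1 = Z ⊕ Z/2Z.
  H_2: rank ker ∂_2 − rank ∂_3 = (20 − 20) − 0 = 0, and there is no ∂_3, so H_2 = 0.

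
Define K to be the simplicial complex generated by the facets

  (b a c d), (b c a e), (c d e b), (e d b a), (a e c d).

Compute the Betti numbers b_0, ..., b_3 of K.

K has 5 vertices, 10 edges, 10 triangles, 5 3-simplices.
rank ∂_0 = 0, rank ∂_1 = 4 ⇒ b_0 = 5 − 0 − 4 = 1; all invariant factors of ∂_1 are 1 so no torsion. So H_0 = Z.
rank ∂_1 = 4, rank ∂_2 = 6 ⇒ b_1 = 10 − 4 − 6 = 0; all invariant factors of ∂_2 are 1 so no torsion. So H_1 = 0.
rank ∂_2 = 6, rank ∂_3 = 4 ⇒ b_2 = 10 − 6 − 4 = 0; all invariant factors of ∂_3 are 1 so no torsion. So H_2 = 0.
rank ∂_3 = 4, rank ∂_4 = 0 ⇒ b_3 = 5 − 4 − 0 = 1. So H_3 = Z.

b_0 = 1, b_1 = 0, b_2 = 0, b_3 = 1.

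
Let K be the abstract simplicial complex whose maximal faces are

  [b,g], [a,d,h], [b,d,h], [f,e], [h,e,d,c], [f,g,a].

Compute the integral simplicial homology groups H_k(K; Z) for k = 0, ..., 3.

H_0 = Z,  H_1 = Z^2,  H_2 = 0,  H_3 = 0.

Fix the vertex order a < b < c < d < e < f < g < h and write every simplex with vertices in increasing order. Then dim K = 3 and the simplices of K are:

  0-simplices (8): a, b, c, d, e, f, g, h
  1-simplices (15): ad, af, ag, ah, bd, bg, bh, cd, ce, ch, de, dh, ef, eh, fg
  2-simplices (7): adh, afg, bdh, cde, cdh, ceh, deh
  3-simplices (1): cdeh

giving chain groups C_0 ≅ Z^8, C_1 ≅ Z^15, C_2 ≅ Z^7, C_3 ≅ Z^1.

The boundary map ∂_1: C_1 → C_0 maps an edge to its endpoints' difference, ∂[p,q] = q − p.
This gives a 8×15 integer matrix of rank 7; reducing to Smith normal form yields diagonal entries (1,1,1,1,1,1,1).

∂_2: C_2 → C_1 acts by ∂[p,q,r] = [q,r] − [p,r] + [p,q]. For instance
  ∂ceh = eh − ch + ce,
  ∂afg = fg − ag + af.
This gives a 15×7 integer matrix of rank 6; reducing to Smith normal form yields diagonal entries (1,1,1,1,1,1).

The boundary map ∂_3: C_3 → C_2 sends each 3-simplex σ to the alternating sum Σ_i (−1)^i (σ with its i-th vertex removed). For instance
  ∂cdeh = deh − ceh + cdh − cde.
This gives a 7×1 integer matrix of rank 1; reducing to Smith normal form yields diagonal entries (1).

Computing H_k = (kernel of ∂_k) / (image of ∂_{k+1}):

  H_0: rank C_0 − rank ∂_1 = 8 − 7 = 1, and the invariant factors of ∂_1 are all 1, so H_0 = Z.
  H_1: rank ker ∂_1 − rank ∂_2 = (15 − 7) − 6 = 2, and the invariant factors of ∂_2 are all 1, so H_1 = Z^2.
  H_2: rank ker ∂_2 − rank ∂_3 = (7 − 6) − 1 = 0, and the invariant factors of ∂_3 are all 1, so H_2 = 0.
  H_3: rank ker ∂_3 − rank ∂_4 = (1 − 1) − 0 = 0, and there is no ∂_4, so H_3 = 0.

As a check, the Euler characteristic is 8 − 15 + 7 − 1 = -1, which agrees with 1 − 2 + 0 − 0 = -1.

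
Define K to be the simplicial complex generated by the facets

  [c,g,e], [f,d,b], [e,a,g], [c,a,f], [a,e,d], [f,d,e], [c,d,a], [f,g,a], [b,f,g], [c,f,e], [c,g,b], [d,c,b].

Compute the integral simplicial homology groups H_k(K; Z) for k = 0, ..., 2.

H_0 = Z,  H_1 = Z/2Z,  H_2 = 0.

We work with the vertex ordering a < b < c < d < e < f < g. The simplices of K, each written with vertices in increasing order, are:

  0-simplices (7): a, b, c, d, e, f, g
  1-simplices (18): ac, ad, ae, af, ag, bc, bd, bf, bg, cd, ce, cf, cg, de, df, ef, eg, fg
  2-simplices (12): acd, acf, ade, aeg, afg, bcd, bcg, bdf, bfg, cef, ceg, def

Hence C_0 ≅ Z^7, C_1 ≅ Z^18, C_2 ≅ Z^12.

The boundary map ∂_1: C_1 → C_0 sends each edge [p,q] (with p < q) to q − p.
The 7×18 boundary matrix has rank 6 and Smith normal form diag(1,1,1,1,1,1).

Boundary ∂_2: C_2 → C_1 sends each 2-simplex [p,q,r] to [q,r] − [p,r] + [p,q]. For instance
  ∂bdf = df − bf + bd,
  ∂afg = fg − ag + af.
The resulting 18×12 matrix has rank 12, and its Smith normal form has invariant factors (1,1,1,1,1,1,1,1,1,1,1,2).

Computing H_k = (kernel of ∂_k) / (image of ∂_{k+1}):

  H_0: rank C_0 − rank ∂_1 = 7 − 6 = 1, and the invariant factors of ∂_1 are all 1, so H_0 ≅ Z.
  H_1: rank ker ∂_1 − rank ∂_2 = (18 − 6) − 12 = 0, and ∂_2 has invariant factor 2 > 1, so H_1 ≅ Z/2Z.
  H_2: rank ker ∂_2 − rank ∂_3 = (12 − 12) − 0 = 0, and there is no ∂_3, so H_2 ≅ 0.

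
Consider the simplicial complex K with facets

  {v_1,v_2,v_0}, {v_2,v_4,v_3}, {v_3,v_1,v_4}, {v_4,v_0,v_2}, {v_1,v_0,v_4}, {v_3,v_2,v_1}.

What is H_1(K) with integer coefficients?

K has 5 vertices, 9 edges, 6 triangles.
rank ∂_1 = 4, rank ∂_2 = 5 ⇒ b_1 = 9 − 4 − 5 = 0; all invariant factors of ∂_2 are 1 so no torsion. So H_1 = 0.

H_1 = 0.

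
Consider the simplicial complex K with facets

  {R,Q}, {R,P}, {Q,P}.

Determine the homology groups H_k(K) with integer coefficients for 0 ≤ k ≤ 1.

H_0 ≅ Z,  H_1 ≅ Z.

Fix the vertex order P < Q < R and write every simplex with vertices in increasing order. Then dim K = 1 and the simplices of K are:

  0-simplices (3): P, Q, R
  1-simplices (3): PQ, PR, QR

Hence C_0 ≅ Z^3, C_1 ≅ Z^3.

The boundary map ∂_1: C_1 → C_0 is given by ∂[p,q] = [q] − [p].
As a 3×3 matrix over Z this has rank 2, with invariant factors (1,1).

From H_k ≅ ker(∂_k) / im(∂_{k+1}) we obtain:

  H_0: rank C_0 − rank ∂_1 = 3 − 2 = 1, and the invariant factors of ∂_1 are all 1, so H_0 = Z.
  H_1: rank ker ∂_1 − rank ∂_2 = (3 − 2) − 0 = 1, and there is no ∂_2, so H_1 = Z.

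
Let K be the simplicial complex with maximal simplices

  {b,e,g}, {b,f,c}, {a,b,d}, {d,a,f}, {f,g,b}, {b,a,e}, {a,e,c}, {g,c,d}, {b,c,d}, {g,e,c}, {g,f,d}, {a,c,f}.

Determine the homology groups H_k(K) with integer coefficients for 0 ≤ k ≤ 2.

We work with the vertex ordering a < b < c < d < e < f < g. The simplices of K, each written with vertices in increasing order, are:

  0-simplices (7): a, b, c, d, e, f, g
  1-simplices (18): ab, ac, ad, ae, af, bc, bd, be, bf, bg, cd, ce, cf, cg, df, dg, eg, fg
  2-simplices (12): abd, abe, ace, acf, adf, bcd, bcf, beg, bfg, cdg, ceg, dfg

Hence C_0 ≅ Z^7, C_1 ≅ Z^18, C_2 ≅ Z^12.

The boundary map ∂_1: C_1 → C_0 sends each edge [p,q] (with p < q) to q − p.
As a 7×18 matrix over Z this has rank 6, with invariant factors (1,1,1,1,1,1).

Boundary ∂_2: C_2 → C_1 sends each 2-simplex [p,q,r] to [q,r] − [p,r] + [p,q]. For instance
  ∂bcd = cd − bd + bc,
  ∂ace = ce − ae + ac.
This gives a 18×12 integer matrix of rank 12; reducing to Smith normal form yields diagonal entries (1,1,1,1,1,1,1,1,1,1,1,2).

Now H_k = ker ∂_k / im ∂_{k+1}, so:

  H_0: rank C_0 − rank ∂_1 = 7 − 6 = 1, and the invariant factors of ∂_1 are all 1, so H_0 ≅ Z.
  H_1: rank ker ∂_1 − rank ∂_2 = (18 − 6) − 12 = 0, and ∂_2 has invariant factor 2 > 1, so H_1 ≅ Z/2.
  H_2: rank ker ∂_2 − rank ∂_3 = (12 − 12) − 0 = 0, and there is no ∂_3, so H_2 ≅ 0.

H_0 ≅ Z,  H_1 ≅ Z/2,  H_2 = 0.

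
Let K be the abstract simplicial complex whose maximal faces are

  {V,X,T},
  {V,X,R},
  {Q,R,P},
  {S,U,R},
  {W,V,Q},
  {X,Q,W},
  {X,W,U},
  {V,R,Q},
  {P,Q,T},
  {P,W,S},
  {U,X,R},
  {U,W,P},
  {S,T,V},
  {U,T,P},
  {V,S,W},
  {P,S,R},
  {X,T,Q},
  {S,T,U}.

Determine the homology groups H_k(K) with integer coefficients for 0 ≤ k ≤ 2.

H_0 = Z,  H_1 = Z ⊕ Z/2Z,  H_2 = 0.

We work with the vertex ordering P < Q < R < S < T < U < V < W < X. The simplices of K, each written with vertices in increasing order, are:

  0-simplices (9): P, Q, R, S, T, U, V, W, X
  1-simplices (27): PQ, PR, PS, PT, PU, PW, QR, QT, QV, QW, QX, RS, RU, RV, RX, ST, SU, SV, SW, TU, TV, TX, UW, UX, VW, VX, WX
  2-simplices (18): PQR, PQT, PRS, PSW, PTU, PUW, QRV, QTX, QVW, QWX, RSU, RUX, RVX, STU, STV, SVW, TVX, UWX

so the chain groups are C_0 ≅ Z^9, C_1 ≅ Z^27, C_2 ≅ Z^18.

The boundary map ∂_1: C_1 → C_0 maps an edge to its endpoints' difference, ∂[p,q] = q − p. For instance
  ∂QT = T − Q.
The resulting 9×27 matrix has rank 8, and its Smith normal form has invariant factors (1,1,1,1,1,1,1,1).

∂_2: C_2 → C_1 sends each 2-simplex [p,q,r] to [q,r] − [p,r] + [p,q]. For instance
  ∂PQR = QR − PR + PQ,
  ∂SVW = VW − SW + SV.
This gives a 27×18 integer matrix of rank 18; reducing to Smith normal form yields diagonal entries (1,1,1,1,1,1,1,1,1,1,1,1,1,1,1,1,1,2).

Computing H_k = (kernel of ∂_k) / (image of ∂_{k+1}):

  H_0: rank C_0 − rank ∂_1 = 9 − 8 = 1, and the invariant factors of ∂_1 are all 1, so H_0 ≅ Z.
  H_1: rank ker ∂_1 − rank ∂_2 = (27 − 8) − 18 = 1, and ∂_2 has invariant factor 2 > 1, so H_1 ≅ Z ⊕ Z/2Z.
  H_2: rank ker ∂_2 − rank ∂_3 = (18 − 18) − 0 = 0, and there is no ∂_3, so H_2 ≅ 0.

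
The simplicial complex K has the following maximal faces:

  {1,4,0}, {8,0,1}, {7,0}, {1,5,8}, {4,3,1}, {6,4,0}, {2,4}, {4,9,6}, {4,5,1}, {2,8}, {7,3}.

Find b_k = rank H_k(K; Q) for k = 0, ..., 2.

b_0 = 1, b_1 = 2, b_2 = 0.

K has 10 vertices, 18 edges, 7 triangles.
rank ∂_0 = 0, rank ∂_1 = 9 ⇒ b_0 = 10 − 0 − 9 = 1; all invariant factors of ∂_1 are 1 so no torsion. So H_0 ≅ Z.
rank ∂_1 = 9, rank ∂_2 = 7 ⇒ b_1 = 18 − 9 − 7 = 2; all invariant factors of ∂_2 are 1 so no torsion. So H_1 ≅ Z^2.
rank ∂_2 = 7, rank ∂_3 = 0 ⇒ b_2 = 7 − 7 − 0 = 0. So H_2 ≅ 0.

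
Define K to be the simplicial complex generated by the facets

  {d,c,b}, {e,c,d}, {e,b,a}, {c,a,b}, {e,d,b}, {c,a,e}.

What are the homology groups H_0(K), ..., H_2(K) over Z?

H_0 = Z,  H_1 = 0,  H_2 = Z.

Take the total order a < b < c < d < e on the vertex set. Then K (dimension 2) consists of the simplices:

  0-simplices (5): a, b, c, d, e
  1-simplices (9): ab, ac, ae, bc, bd, be, cd, ce, de
  2-simplices (6): abc, abe, ace, bcd, bde, cde

Hence C_0 ≅ Z^5, C_1 ≅ Z^9, C_2 ≅ Z^6.

Boundary ∂_1: C_1 → C_0 maps an edge to its endpoints' difference, ∂[p,q] = q − p. For instance
  ∂cd = d − c.
The 5×9 boundary matrix has rank 4 and Smith normal form diag(1,1,1,1).

The boundary map ∂_2: C_2 → C_1 maps a triangle to the signed sum of its edges. For instance
  ∂ace = ce − ae + ac,
  ∂abe = be − ae + ab.
The resulting 9×6 matrix has rank 5, and its Smith normal form has invariant factors (1,1,1,1,1).

Computing H_k = (kernel of ∂_k) / (image of ∂_{k+1}):

  H_0: rank C_0 − rank ∂_1 = 5 − 4 = 1, and the invariant factors of ∂_1 are all 1, so H_0 ≅ Z.
  H_1: rank ker ∂_1 − rank ∂_2 = (9 − 4) − 5 = 0, and the invariant factors of ∂_2 are all 1, so H_1 ≅ 0.
  H_2: rank ker ∂_2 − rank ∂_3 = (6 − 5) − 0 = 1, and there is no ∂_3, so H_2 ≅ Z.

As a check, the Euler characteristic is 5 − 9 + 6 = 2, which agrees with 1 − 0 + 1 = 2.
(K is a triangulation of the 2-sphere S^2.)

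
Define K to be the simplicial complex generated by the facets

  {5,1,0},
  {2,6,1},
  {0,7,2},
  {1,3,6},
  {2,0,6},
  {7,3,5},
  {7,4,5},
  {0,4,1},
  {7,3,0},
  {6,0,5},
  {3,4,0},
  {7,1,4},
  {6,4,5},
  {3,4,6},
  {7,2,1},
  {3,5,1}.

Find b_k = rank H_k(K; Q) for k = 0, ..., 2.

b_0 = 1, b_1 = 2, b_2 = 1.

Order the vertices as 0 < 1 < 2 < 3 < 4 < 5 < 6 < 7. Listing each simplex with vertices in this order, K has dimension 2 with simplices:

  0-simplices (8): [0], [1], [2], [3], [4], [5], [6], [7]
  1-simplices (24): (24 of them)
  2-simplices (16): [0,1,4], [0,1,5], [0,2,6], [0,2,7], [0,3,4], [0,3,7], [0,5,6], [1,2,6], [1,2,7], [1,3,5], [1,3,6], [1,4,7], [3,4,6], [3,5,7], [4,5,6], [4,5,7]

so the chain groups are C_0 ≅ Z^8, C_1 ≅ Z^24, C_2 ≅ Z^16.

Boundary ∂_1: C_1 → C_0 is given by ∂[p,q] = [q] − [p].
As a 8×24 matrix over Z this has rank 7, with invariant factors (1,1,1,1,1,1,1).

∂_2: C_2 → C_1 maps a triangle to the signed sum of its edges. For instance
  ∂[1,2,6] = [2,6] − [1,6] + [1,2],
  ∂[0,2,6] = [2,6] − [0,6] + [0,2].
The 24×16 boundary matrix has rank 15 and Smith normal form diag(1,1,1,1,1,1,1,1,1,1,1,1,1,1,1).

Computing H_k = (kernel of ∂_k) / (image of ∂_{k+1}):

  H_0: rank C_0 − rank ∂_1 = 8 − 7 = 1, and the invariant factors of ∂_1 are all 1, so H_0 = Z.
  H_1: rank ker ∂_1 − rank ∂_2 = (24 − 7) − 15 = 2, and the invariant factors of ∂_2 are all 1, so H_1 = Z^2.
  H_2: rank ker ∂_2 − rank ∂_3 = (16 − 15) − 0 = 1, and there is no ∂_3, so H_2 = Z.

Hence the Betti numbers are b_0 = 1, b_1 = 2, b_2 = 1.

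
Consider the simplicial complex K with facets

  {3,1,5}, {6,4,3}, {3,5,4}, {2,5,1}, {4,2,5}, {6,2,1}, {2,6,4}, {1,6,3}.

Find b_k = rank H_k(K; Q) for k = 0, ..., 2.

Order the vertices as 1 < 2 < 3 < 4 < 5 < 6. Listing each simplex with vertices in this order, K has dimension 2 with simplices:

  0-simplices (6): [1], [2], [3], [4], [5], [6]
  1-simplices (12): [1,2], [1,3], [1,5], [1,6], [2,4], [2,5], [2,6], [3,4], [3,5], [3,6], [4,5], [4,6]
  2-simplices (8): [1,2,5], [1,2,6], [1,3,5], [1,3,6], [2,4,5], [2,4,6], [3,4,5], [3,4,6]

so the chain groups are C_0 ≅ Z^6, C_1 ≅ Z^12, C_2 ≅ Z^8.

Boundary ∂_1: C_1 → C_0 is given by ∂[p,q] = [q] − [p]. For instance
  ∂[1,6] = [6] − [1].
The resulting 6×12 matrix has rank 5, and its Smith normal form has invariant factors (1,1,1,1,1).

Boundary ∂_2: C_2 → C_1 sends each 2-simplex [p,q,r] to [q,r] − [p,r] + [p,q]. For instance
  ∂[1,3,5] = [3,5] − [1,5] + [1,3],
  ∂[2,4,6] = [4,6] − [2,6] + [2,4].
As a 12×8 matrix over Z this has rank 7, with invariant factors (1,1,1,1,1,1,1).

From H_k ≅ ker(∂_k) / im(∂_{k+1}) we obtain:

  H_0: rank C_0 − rank ∂_1 = 6 − 5 = 1, and the invariant factors of ∂_1 are all 1, so H_0 ≅ Z.
  H_1: rank ker ∂_1 − rank ∂_2 = (12 − 5) − 7 = 0, and the invariant factors of ∂_2 are all 1, so H_1 ≅ 0.
  H_2: rank ker ∂_2 − rank ∂_3 = (8 − 7) − 0 = 1, and there is no ∂_3, so H_2 ≅ Z.

(K is a triangulation of the 2-sphere S^2.)

Hence the Betti numbers are b_0 = 1, b_1 = 0, b_2 = 1.

b_0 = 1, b_1 = 0, b_2 = 1.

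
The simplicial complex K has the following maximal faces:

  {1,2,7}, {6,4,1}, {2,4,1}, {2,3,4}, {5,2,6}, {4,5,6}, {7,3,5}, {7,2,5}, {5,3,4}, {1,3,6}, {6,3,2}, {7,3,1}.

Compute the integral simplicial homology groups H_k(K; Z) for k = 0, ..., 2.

H_0 = Z,  H_1 = Z_2,  H_2 = 0.

Take the total order 1 < 2 < 3 < 4 < 5 < 6 < 7 on the vertex set. Then K (dimension 2) consists of the simplices:

  0-simplices (7): [1], [2], [3], [4], [5], [6], [7]
  1-simplices (18): [1,2], [1,3], [1,4], [1,6], [1,7], [2,3], [2,4], [2,5], [2,6], [2,7], [3,4], [3,5], [3,6], [3,7], [4,5], [4,6], [5,6], [5,7]
  2-simplices (12): [1,2,4], [1,2,7], [1,3,6], [1,3,7], [1,4,6], [2,3,4], [2,3,6], [2,5,6], [2,5,7], [3,4,5], [3,5,7], [4,5,6]

so the chain groups are C_0 ≅ Z^7, C_1 ≅ Z^18, C_2 ≅ Z^12.

∂_1: C_1 → C_0 sends each edge [p,q] (with p < q) to q − p.
The resulting 7×18 matrix has rank 6, and its Smith normal form has invariant factors (1,1,1,1,1,1).

The boundary map ∂_2: C_2 → C_1 maps a triangle to the signed sum of its edges. For instance
  ∂[1,2,4] = [2,4] − [1,4] + [1,2],
  ∂[1,3,7] = [3,7] − [1,7] + [1,3].
This gives a 18×12 integer matrix of rank 12; reducing to Smith normal form yields diagonal entries (1,1,1,1,1,1,1,1,1,1,1,2).

Reading off H_k = ker ∂_k / im ∂_{k+1}:

  H_0: rank C_0 − rank ∂_1 = 7 − 6 = 1, and the invariant factors of ∂_1 are all 1, so H_0 = Z.
  H_1: rank ker ∂_1 − rank ∂_2 = (18 − 6) − 12 = 0, and ∂_2 has invariant factor 2 > 1, so H_1 = Z_2.
  H_2: rank ker ∂_2 − rank ∂_3 = (12 − 12) − 0 = 0, and there is no ∂_3, so H_2 = 0.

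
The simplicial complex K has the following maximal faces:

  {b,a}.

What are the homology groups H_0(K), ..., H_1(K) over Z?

Take the total order a < b on the vertex set. Then K (dimension 1) consists of the simplices:

  0-simplices (2): a, b
  1-simplices (1): ab

Hence C_0 ≅ Z^2, C_1 ≅ Z^1.

∂_1: C_1 → C_0 is given by ∂[p,q] = [q] − [p].
The resulting 2×1 matrix has rank 1, and its Smith normal form has invariant factors (1).

Now H_k = ker ∂_k / im ∂_{k+1}, so:

  H_0: rank C_0 − rank ∂_1 = 2 − 1 = 1, and the invariant factors of ∂_1 are all 1, so H_0 ≅ Z.
  H_1: rank ker ∂_1 − rank ∂_2 = (1 − 1) − 0 = 0, and there is no ∂_2, so H_1 ≅ 0.

(K is a triangulation of the 1-simplex.)

H_0 = Z,  H_1 = 0.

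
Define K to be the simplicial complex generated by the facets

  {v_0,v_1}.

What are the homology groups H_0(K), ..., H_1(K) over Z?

H_0 ≅ Z,  H_1 = 0.

We work with the vertex ordering v_0 < v_1. The simplices of K, each written with vertices in increasing order, are:

  0-simplices (2): [v_0], [v_1]
  1-simplices (1): [v_0,v_1]

giving chain groups C_0 ≅ Z^2, C_1 ≅ Z^1.

The boundary map ∂_1: C_1 → C_0 maps an edge to its endpoints' difference, ∂[p,q] = q − p.
The resulting 2×1 matrix has rank 1, and its Smith normal form has invariant factors (1).

Reading off H_k = ker ∂_k / im ∂_{k+1}:

  H_0: rank C_0 − rank ∂_1 = 2 − 1 = 1, and the invariant factors of ∂_1 are all 1, so H_0 = Z.
  H_1: rank ker ∂_1 − rank ∂_2 = (1 − 1) − 0 = 0, and there is no ∂_2, so H_1 = 0.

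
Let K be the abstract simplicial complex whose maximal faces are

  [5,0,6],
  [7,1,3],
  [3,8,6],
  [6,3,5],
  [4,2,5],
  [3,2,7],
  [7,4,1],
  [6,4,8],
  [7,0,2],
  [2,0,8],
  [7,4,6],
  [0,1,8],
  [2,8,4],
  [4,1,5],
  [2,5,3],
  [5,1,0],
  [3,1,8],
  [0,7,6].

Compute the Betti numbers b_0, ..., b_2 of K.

K has 9 vertices, 27 edges, 18 triangles.
rank ∂_0 = 0, rank ∂_1 = 8 ⇒ b_0 = 9 − 0 − 8 = 1; all invariant factors of ∂_1 are 1 so no torsion. So H_0 = Z.
rank ∂_1 = 8, rank ∂_2 = 17 ⇒ b_1 = 27 − 8 − 17 = 2; all invariant factors of ∂_2 are 1 so no torsion. So H_1 = Z^2.
rank ∂_2 = 17, rank ∂_3 = 0 ⇒ b_2 = 18 − 17 − 0 = 1. So H_2 = Z.

b_0 = 1, b_1 = 2, b_2 = 1.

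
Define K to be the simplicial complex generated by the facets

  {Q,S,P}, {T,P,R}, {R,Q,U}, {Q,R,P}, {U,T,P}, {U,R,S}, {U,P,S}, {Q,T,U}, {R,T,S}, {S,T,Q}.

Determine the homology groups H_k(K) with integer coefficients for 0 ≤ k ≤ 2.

We work with the vertex ordering P < Q < R < S < T < U. The simplices of K, each written with vertices in increasing order, are:

  0-simplices (6): P, Q, R, S, T, U
  1-simplices (15): PQ, PR, PS, PT, PU, QR, QS, QT, QU, RS, RT, RU, ST, SU, TU
  2-simplices (10): PQR, PQS, PRT, PSU, PTU, QRU, QST, QTU, RST, RSU

Hence C_0 ≅ Z^6, C_1 ≅ Z^15, C_2 ≅ Z^10.

∂_1: C_1 → C_0 is given by ∂[p,q] = [q] − [p]. For instance
  ∂PS = S − P.
As a 6×15 matrix over Z this has rank 5, with invariant factors (1,1,1,1,1).

The boundary map ∂_2: C_2 → C_1 acts by ∂[p,q,r] = [q,r] − [p,r] + [p,q]. For instance
  ∂QST = ST − QT + QS,
  ∂PTU = TU − PU + PT.
The 15×10 boundary matrix has rank 10 and Smith normal form diag(1,1,1,1,1,1,1,1,1,2).

Reading off H_k = ker ∂_k / im ∂_{k+1}:

  H_0: rank C_0 − rank ∂_1 = 6 − 5 = 1, and the invariant factors of ∂_1 are all 1, so H_0 ≅ Z.
  H_1: rank ker ∂_1 − rank ∂_2 = (15 − 5) − 10 = 0, and ∂_2 has invariant factor 2 > 1, so H_1 ≅ Z/2Z.
  H_2: rank ker ∂_2 − rank ∂_3 = (10 − 10) − 0 = 0, and there is no ∂_3, so H_2 ≅ 0.

(K is a triangulation of the real projective plane RP^2.)

H_0 = Z,  H_1 = Z/2Z,  H_2 = 0.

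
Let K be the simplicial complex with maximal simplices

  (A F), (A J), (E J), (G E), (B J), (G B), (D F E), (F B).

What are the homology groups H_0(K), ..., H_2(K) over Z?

H_0 = Z,  H_1 = Z^3,  H_2 = 0.

K has 7 vertices, 10 edges, 1 triangle.
rank ∂_0 = 0, rank ∂_1 = 6 ⇒ b_0 = 7 − 0 − 6 = 1; all invariant factors of ∂_1 are 1 so no torsion. So H_0 = Z.
rank ∂_1 = 6, rank ∂_2 = 1 ⇒ b_1 = 10 − 6 − 1 = 3; all invariant factors of ∂_2 are 1 so no torsion. So H_1 = Z^3.
rank ∂_2 = 1, rank ∂_3 = 0 ⇒ b_2 = 1 − 1 − 0 = 0. So H_2 = 0.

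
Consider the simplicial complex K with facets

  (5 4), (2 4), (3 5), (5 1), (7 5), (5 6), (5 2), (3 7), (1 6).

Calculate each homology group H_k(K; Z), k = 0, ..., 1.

H_0 = Z,  H_1 = Z^3.

Fix the vertex order 1 < 2 < 3 < 4 < 5 < 6 < 7 and write every simplex with vertices in increasing order. Then dim K = 1 and the simplices of K are:

  0-simplices (7): [1], [2], [3], [4], [5], [6], [7]
  1-simplices (9): [1,5], [1,6], [2,4], [2,5], [3,5], [3,7], [4,5], [5,6], [5,7]

Hence C_0 ≅ Z^7, C_1 ≅ Z^9.

Boundary ∂_1: C_1 → C_0 sends each edge [p,q] (with p < q) to q − p.
The resulting 7×9 matrix has rank 6, and its Smith normal form has invariant factors (1,1,1,1,1,1).

From H_k ≅ ker(∂_k) / im(∂_{k+1}) we obtain:

  H_0: rank C_0 − rank ∂_1 = 7 − 6 = 1, and the invariant factors of ∂_1 are all 1, so H_0 = Z.
  H_1: rank ker ∂_1 − rank ∂_2 = (9 − 6) − 0 = 3, and there is no ∂_2, so H_1 = Z^3.

As a check, the Euler characteristic is 7 − 9 = -2, which agrees with 1 − 3 = -2.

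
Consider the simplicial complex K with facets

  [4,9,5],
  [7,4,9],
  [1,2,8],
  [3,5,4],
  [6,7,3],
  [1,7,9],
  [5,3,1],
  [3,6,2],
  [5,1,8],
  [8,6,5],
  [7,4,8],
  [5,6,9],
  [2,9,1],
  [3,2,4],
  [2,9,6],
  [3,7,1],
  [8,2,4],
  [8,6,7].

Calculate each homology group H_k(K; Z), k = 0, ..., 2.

K has 9 vertices, 27 edges, 18 triangles.
rank ∂_0 = 0, rank ∂_1 = 8 ⇒ b_0 = 9 − 0 − 8 = 1; all invariant factors of ∂_1 are 1 so no torsion. So H_0 = Z.
rank ∂_1 = 8, rank ∂_2 = 17 ⇒ b_1 = 27 − 8 − 17 = 2; all invariant factors of ∂_2 are 1 so no torsion. So H_1 = Z^2.
rank ∂_2 = 17, rank ∂_3 = 0 ⇒ b_2 = 18 − 17 − 0 = 1. So H_2 = Z.

H_0 ≅ Z,  H_1 ≅ Z^2,  H_2 ≅ Z.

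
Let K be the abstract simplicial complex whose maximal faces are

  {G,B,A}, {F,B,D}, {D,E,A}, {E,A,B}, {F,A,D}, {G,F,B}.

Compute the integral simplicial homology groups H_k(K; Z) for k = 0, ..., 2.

H_0 ≅ Z,  H_1 ≅ Z,  H_2 = 0.

Fix the vertex order A < B < D < E < F < G and write every simplex with vertices in increasing order. Then dim K = 2 and the simplices of K are:

  0-simplices (6): A, B, D, E, F, G
  1-simplices (12): AB, AD, AE, AF, AG, BD, BE, BF, BG, DE, DF, FG
  2-simplices (6): ABE, ABG, ADE, ADF, BDF, BFG

giving chain groups C_0 ≅ Z^6, C_1 ≅ Z^12, C_2 ≅ Z^6.

∂_1: C_1 → C_0 is given by ∂[p,q] = [q] − [p].
As a 6×12 matrix over Z this has rank 5, with invariant factors (1,1,1,1,1).

The boundary map ∂_2: C_2 → C_1 maps a triangle to the signed sum of its edges. For instance
  ∂ADF = DF − AF + AD,
  ∂ABE = BE − AE + AB.
The resulting 12×6 matrix has rank 6, and its Smith normal form has invariant factors (1,1,1,1,1,1).

From H_k ≅ ker(∂_k) / im(∂_{k+1}) we obtain:

  H_0: rank C_0 − rank ∂_1 = 6 − 5 = 1, and the invariant factors of ∂_1 are all 1, so H_0 ≅ Z.
  H_1: rank ker ∂_1 − rank ∂_2 = (12 − 5) − 6 = 1, and the invariant factors of ∂_2 are all 1, so H_1 ≅ Z.
  H_2: rank ker ∂_2 − rank ∂_3 = (6 − 6) − 0 = 0, and there is no ∂_3, so H_2 ≅ 0.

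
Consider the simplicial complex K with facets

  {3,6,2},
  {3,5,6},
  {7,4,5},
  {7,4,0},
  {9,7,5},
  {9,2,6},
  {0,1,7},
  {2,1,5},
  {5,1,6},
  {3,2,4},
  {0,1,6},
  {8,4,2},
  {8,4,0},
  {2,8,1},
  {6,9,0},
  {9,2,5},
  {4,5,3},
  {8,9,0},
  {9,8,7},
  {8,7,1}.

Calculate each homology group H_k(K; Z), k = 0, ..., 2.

H_0 ≅ Z,  H_1 ≅ Z ⊕ Z_2,  H_2 = 0.

Order the vertices as 0 < 1 < 2 < 3 < 4 < 5 < 6 < 7 < 8 < 9. Listing each simplex with vertices in this order, K has dimension 2 with simplices:

  0-simplices (10): [0], [1], [2], [3], [4], [5], [6], [7], [8], [9]
  1-simplices (30): (30 of them)
  2-simplices (20): (20 of them)

Hence C_0 ≅ Z^10, C_1 ≅ Z^30, C_2 ≅ Z^20.

∂_1: C_1 → C_0 maps an edge to its endpoints' difference, ∂[p,q] = q − p. For instance
  ∂[1,8] = [8] − [1].
The 10×30 boundary matrix has rank 9 and Smith normal form diag(1,1,1,1,1,1,1,1,1).

Boundary ∂_2: C_2 → C_1 sends each 2-simplex [p,q,r] to [q,r] − [p,r] + [p,q]. For instance
  ∂[1,7,8] = [7,8] − [1,8] + [1,7],
  ∂[7,8,9] = [8,9] − [7,9] + [7,8].
This gives a 30×20 integer matrix of rank 20; reducing to Smith normal form yields diagonal entries (1,1,1,1,1,1,1,1,1,1,1,1,1,1,1,1,1,1,1,2).

Reading off H_k = ker ∂_k / im ∂_{k+1}:

  H_0: rank C_0 − rank ∂_1 = 10 − 9 = 1, and the invariant factors of ∂_1 are all 1, so H_0 = Z.
  H_1: rank ker ∂_1 − rank ∂_2 = (30 − 9) − 20 = 1, and ∂_2 has invariant factor 2 > 1, so H_1 = Z ⊕ Z_2.
  H_2: rank ker ∂_2 − rank ∂_3 = (20 − 20) − 0 = 0, and there is no ∂_3, so H_2 = 0.

As a check, the Euler characteristic is 10 − 30 + 20 = 0, which agrees with 1 − 1 + 0 = 0.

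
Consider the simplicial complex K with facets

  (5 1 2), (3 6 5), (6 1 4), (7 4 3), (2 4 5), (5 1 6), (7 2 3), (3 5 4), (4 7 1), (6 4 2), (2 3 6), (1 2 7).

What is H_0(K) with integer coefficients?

H_0 = Z.

We work with the vertex ordering 1 < 2 < 3 < 4 < 5 < 6 < 7. The simplices of K, each written with vertices in increasing order, are:

  0-simplices (7): [1], [2], [3], [4], [5], [6], [7]
  1-simplices (18): [1,2], [1,4], [1,5], [1,6], [1,7], [2,3], [2,4], [2,5], [2,6], [2,7], [3,4], [3,5], [3,6], [3,7], [4,5], [4,6], [4,7], [5,6]
  2-simplices (12): [1,2,5], [1,2,7], [1,4,6], [1,4,7], [1,5,6], [2,3,6], [2,3,7], [2,4,5], [2,4,6], [3,4,5], [3,4,7], [3,5,6]

giving chain groups C_0 ≅ Z^7, C_1 ≅ Z^18, C_2 ≅ Z^12.

The boundary map ∂_1: C_1 → C_0 maps an edge to its endpoints' difference, ∂[p,q] = q − p.
The 7×18 boundary matrix has rank 6 and Smith normal form diag(1,1,1,1,1,1).

∂_2: C_2 → C_1 maps a triangle to the signed sum of its edges. For instance
  ∂[1,2,7] = [2,7] − [1,7] + [1,2],
  ∂[1,4,7] = [4,7] − [1,7] + [1,4].
As a 18×12 matrix over Z this has rank 12, with invariant factors (1,1,1,1,1,1,1,1,1,1,1,2).

Computing H_k = (kernel of ∂_k) / (image of ∂_{k+1}):

  H_0: rank C_0 − rank ∂_1 = 7 − 6 = 1, and the invariant factors of ∂_1 are all 1, so H_0 = Z.

(K is a triangulation of the real projective plane RP^2.)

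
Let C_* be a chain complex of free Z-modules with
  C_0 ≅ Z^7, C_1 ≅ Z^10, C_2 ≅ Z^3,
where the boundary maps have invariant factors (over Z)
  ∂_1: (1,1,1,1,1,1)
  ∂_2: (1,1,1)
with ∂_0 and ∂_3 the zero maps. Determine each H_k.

H_0: b_0 = 7 − 0 − 6 = 1; torsion from ∂_1 factors > 1: none. So H_0 = Z.
H_1: b_1 = 10 − 6 − 3 = 1; torsion from ∂_2 factors > 1: none. So H_1 = Z.
H_2: b_2 = 3 − 3 − 0 = 0; torsion from ∂_3 factors > 1: none. So H_2 = 0.

H_0 = Z,  H_1 = Z,  H_2 = 0.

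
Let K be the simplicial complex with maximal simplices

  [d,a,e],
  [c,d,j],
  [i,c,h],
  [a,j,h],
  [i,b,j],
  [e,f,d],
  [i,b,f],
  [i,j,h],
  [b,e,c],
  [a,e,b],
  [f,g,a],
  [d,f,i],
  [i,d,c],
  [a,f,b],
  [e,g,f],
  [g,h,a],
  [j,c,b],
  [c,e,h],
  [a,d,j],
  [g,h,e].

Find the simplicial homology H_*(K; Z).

Take the total order a < b < c < d < e < f < g < h < i < j on the vertex set. Then K (dimension 2) consists of the simplices:

  0-simplices (10): a, b, c, d, e, f, g, h, i, j
  1-simplices (30): ab, ad, ae, af, ag, ah, aj, bc, be, bf, bi, bj, cd, ce, ch, ci, cj, de, df, di, dj, ef, eg, eh, fg, fi, gh, hi, hj, ij
  2-simplices (20): abe, abf, ade, adj, afg, agh, ahj, bce, bcj, bfi, bij, cdi, cdj, ceh, chi, def, dfi, efg, egh, hij

giving chain groups C_0 ≅ Z^10, C_1 ≅ Z^30, C_2 ≅ Z^20.

The boundary map ∂_1: C_1 → C_0 maps an edge to its endpoints' difference, ∂[p,q] = q − p. For instance
  ∂ae = e − a.
As a 10×30 matrix over Z this has rank 9, with invariant factors (1,1,1,1,1,1,1,1,1).

The boundary map ∂_2: C_2 → C_1 acts by ∂[p,q,r] = [q,r] − [p,r] + [p,q]. For instance
  ∂abf = bf − af + ab,
  ∂ahj = hj − aj + ah.
The resulting 30×20 matrix has rank 20, and its Smith normal form has invariant factors (1,1,1,1,1,1,1,1,1,1,1,1,1,1,1,1,1,1,1,2).

Computing H_k = (kernel of ∂_k) / (image of ∂_{k+1}):

  H_0: rank C_0 − rank ∂_1 = 10 − 9 = 1, and the invariant factors of ∂_1 are all 1, so H_0 = Z.
  H_1: rank ker ∂_1 − rank ∂_2 = (30 − 9) − 20 = 1, and ∂_2 has invariant factor 2 > 1, so H_1 = Z ⊕ Z/2.
  H_2: rank ker ∂_2 − rank ∂_3 = (20 − 20) − 0 = 0, and there is no ∂_3, so H_2 = 0.

H_0 = Z,  H_1 = Z ⊕ Z/2,  H_2 = 0.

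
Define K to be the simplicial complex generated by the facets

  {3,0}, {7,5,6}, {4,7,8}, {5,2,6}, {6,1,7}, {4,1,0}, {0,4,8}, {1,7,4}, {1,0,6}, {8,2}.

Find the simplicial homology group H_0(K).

H_0 = Z.

Order the vertices as 0 < 1 < 2 < 3 < 4 < 5 < 6 < 7 < 8. Listing each simplex with vertices in this order, K has dimension 2 with simplices:

  0-simplices (9): [0], [1], [2], [3], [4], [5], [6], [7], [8]
  1-simplices (17): [0,1], [0,3], [0,4], [0,6], [0,8], [1,4], [1,6], [1,7], [2,5], [2,6], [2,8], [4,7], [4,8], [5,6], [5,7], [6,7], [7,8]
  2-simplices (8): [0,1,4], [0,1,6], [0,4,8], [1,4,7], [1,6,7], [2,5,6], [4,7,8], [5,6,7]

giving chain groups C_0 ≅ Z^9, C_1 ≅ Z^17, C_2 ≅ Z^8.

The boundary map ∂_1: C_1 → C_0 maps an edge to its endpoints' difference, ∂[p,q] = q − p. For instance
  ∂[4,7] = [7] − [4].
As a 9×17 matrix over Z this has rank 8, with invariant factors (1,1,1,1,1,1,1,1).

The boundary map ∂_2: C_2 → C_1 sends each 2-simplex [p,q,r] to [q,r] − [p,r] + [p,q]. For instance
  ∂[0,4,8] = [4,8] − [0,8] + [0,4],
  ∂[5,6,7] = [6,7] − [5,7] + [5,6].
As a 17×8 matrix over Z this has rank 8, with invariant factors (1,1,1,1,1,1,1,1).

Reading off H_k = ker ∂_k / im ∂_{k+1}:

  H_0: rank C_0 − rank ∂_1 = 9 − 8 = 1, and the invariant factors of ∂_1 are all 1, so H_0 = Z.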